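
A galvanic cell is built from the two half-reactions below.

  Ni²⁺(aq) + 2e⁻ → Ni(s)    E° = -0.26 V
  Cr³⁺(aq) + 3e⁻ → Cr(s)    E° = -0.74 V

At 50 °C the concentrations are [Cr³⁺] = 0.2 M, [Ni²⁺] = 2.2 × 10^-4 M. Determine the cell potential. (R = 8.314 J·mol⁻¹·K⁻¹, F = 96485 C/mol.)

The Ni²⁺/Ni couple has the higher reduction potential and acts as the cathode, so E°_cell = -0.26 − (-0.74) = 0.48 V.
Balancing electrons gives n = 6; the reaction quotient is Q = [Cr³⁺]^2/[Ni²⁺]^3 = 3.76 × 10^9.
E = E° − (RT/nF) ln Q = 0.48 − (8.314×323)/(6×96485) × (22.047) = 0.480 − 0.102 = 0.378 V.

0.378 V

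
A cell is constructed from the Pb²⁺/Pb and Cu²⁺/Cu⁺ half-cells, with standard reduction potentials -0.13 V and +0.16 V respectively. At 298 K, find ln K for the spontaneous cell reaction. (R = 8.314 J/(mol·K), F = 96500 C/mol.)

ln K = 22.6

E°_cell = +0.16 − (-0.13) = 0.29 V, with n = 2 electrons transferred.
At equilibrium E = 0, so the Nernst equation gives ln K = nFE°/RT = (2)(96500)(0.29)/((8.314)(298)) = 22.59.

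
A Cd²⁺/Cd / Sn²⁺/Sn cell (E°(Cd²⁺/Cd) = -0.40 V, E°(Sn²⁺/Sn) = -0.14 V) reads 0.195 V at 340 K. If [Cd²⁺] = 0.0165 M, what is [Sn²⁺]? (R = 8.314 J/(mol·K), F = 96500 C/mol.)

From the Nernst equation, ln Q = nF(E° − E)/RT = 2×96500×(0.26 − 0.195)/(8.314×340) = 4.438, so Q = 84.6.
With Q = [Cd²⁺]/[Sn²⁺] and the known concentrations, [Sn²⁺] in the denominator gives [Sn²⁺] = 2 × 10^-4 M.

2 × 10^-4 M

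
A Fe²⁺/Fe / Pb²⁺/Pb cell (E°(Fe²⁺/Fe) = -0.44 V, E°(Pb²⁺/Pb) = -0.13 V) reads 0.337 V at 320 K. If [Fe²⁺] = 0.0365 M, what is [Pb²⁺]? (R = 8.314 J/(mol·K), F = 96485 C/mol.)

0.26 M

From the Nernst equation, ln Q = nF(E° − E)/RT = 2×96485×(0.31 − 0.337)/(8.314×320) = -1.958, so Q = 0.141.
With Q = [Fe²⁺]/[Pb²⁺] and the known concentrations, [Pb²⁺] in the denominator gives [Pb²⁺] = 0.26 M.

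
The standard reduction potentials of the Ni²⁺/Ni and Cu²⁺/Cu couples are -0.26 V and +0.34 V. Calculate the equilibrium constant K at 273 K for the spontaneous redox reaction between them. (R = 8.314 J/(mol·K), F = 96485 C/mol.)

E°_cell = +0.34 − (-0.26) = 0.60 V, with n = 2 electrons transferred.
At equilibrium E = 0, so the Nernst equation gives ln K = nFE°/RT = (2)(96485)(0.60)/((8.314)(273)) = 51.01.
K = e^51.01 = 1.4 × 10^22.

1.4 × 10^22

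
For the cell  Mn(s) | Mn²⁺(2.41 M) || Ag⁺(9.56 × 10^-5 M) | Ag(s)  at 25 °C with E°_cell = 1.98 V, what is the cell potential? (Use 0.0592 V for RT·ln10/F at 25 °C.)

1.73 V

Balancing electrons gives n = 2; the reaction quotient is Q = [Mn²⁺]/[Ag⁺]^2 = 2.64 × 10^8.
At 25 °C, E = E° − (0.0592/n) log Q = 1.98 − (0.0592/2)(8.421) = 1.980 − 0.249 = 1.731 V.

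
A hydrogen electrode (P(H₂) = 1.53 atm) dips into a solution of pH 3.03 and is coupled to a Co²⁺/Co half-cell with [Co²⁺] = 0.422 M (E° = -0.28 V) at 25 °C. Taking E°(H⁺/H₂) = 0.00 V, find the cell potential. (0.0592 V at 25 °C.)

0.11 V

The hydrogen couple is the cathode, so E°_cell = 0.28 V; n = 2.
[H⁺] = 10^(−3.03) = 9.3 × 10^-4 M, and Q = [Co²⁺]·P(H₂) / [H⁺]^2 = 7.41 × 10^5.
E = E° − (0.0592/2) log Q = 0.28 − (0.0592/2)(5.870) = 0.106 V.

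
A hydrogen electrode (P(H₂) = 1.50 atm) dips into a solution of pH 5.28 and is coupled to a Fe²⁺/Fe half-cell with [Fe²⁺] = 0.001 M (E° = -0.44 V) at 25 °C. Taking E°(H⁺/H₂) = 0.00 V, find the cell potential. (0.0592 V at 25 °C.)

0.21 V

The hydrogen couple is the cathode, so E°_cell = 0.44 V; n = 2.
[H⁺] = 10^(−5.28) = 5.2 × 10^-6 M, and Q = [Fe²⁺]·P(H₂) / [H⁺]^2 = 5.45 × 10^7.
E = E° − (0.0592/2) log Q = 0.44 − (0.0592/2)(7.736) = 0.211 V.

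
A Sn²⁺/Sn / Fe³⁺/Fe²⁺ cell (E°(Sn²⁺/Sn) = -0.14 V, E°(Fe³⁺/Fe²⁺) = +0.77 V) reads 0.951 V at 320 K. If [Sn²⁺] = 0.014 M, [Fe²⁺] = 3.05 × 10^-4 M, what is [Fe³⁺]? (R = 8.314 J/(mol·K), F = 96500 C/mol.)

From the Nernst equation, ln Q = nF(E° − E)/RT = 2×96500×(0.91 − 0.951)/(8.314×320) = -2.974, so Q = 0.0511.
With Q = [Sn²⁺]·[Fe²⁺]^2/[Fe³⁺]^2 and the known concentrations, [Fe³⁺]^2 in the denominator gives [Fe³⁺] = 1.6 × 10^-4 M.

1.6 × 10^-4 M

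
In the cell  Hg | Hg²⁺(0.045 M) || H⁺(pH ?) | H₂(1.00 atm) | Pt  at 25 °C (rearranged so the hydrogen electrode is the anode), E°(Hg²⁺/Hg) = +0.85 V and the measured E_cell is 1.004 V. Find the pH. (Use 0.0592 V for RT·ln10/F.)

pH = 3.27

E°_cell = 0.85 V and n = 2.
log Q = n(E° − E)/0.0592 = 2×(0.85 − 1.004)/0.0592 = -5.203.
With Q = [H⁺]^2 / ([Hg²⁺]·P(H₂)), solving for [H⁺] gives log[H⁺] = -3.275, so pH = 3.27.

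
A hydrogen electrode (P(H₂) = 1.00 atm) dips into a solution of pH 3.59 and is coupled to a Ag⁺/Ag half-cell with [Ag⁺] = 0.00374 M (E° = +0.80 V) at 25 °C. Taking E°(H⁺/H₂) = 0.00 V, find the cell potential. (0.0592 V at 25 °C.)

0.87 V

The Ag⁺/Ag couple is the cathode, so E°_cell = 0.80 V; n = 2.
[H⁺] = 10^(−3.59) = 2.6 × 10^-4 M, and Q = [H⁺]^2 / ([Ag⁺]^2·P(H₂)) = 0.00472.
E = E° − (0.0592/2) log Q = 0.80 − (0.0592/2)(-2.326) = 0.869 V.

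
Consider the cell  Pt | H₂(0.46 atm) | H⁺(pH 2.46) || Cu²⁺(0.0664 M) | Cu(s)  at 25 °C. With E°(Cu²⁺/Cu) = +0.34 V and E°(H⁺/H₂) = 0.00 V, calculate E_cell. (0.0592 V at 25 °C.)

0.44 V

The Cu²⁺/Cu couple is the cathode, so E°_cell = 0.34 V; n = 2.
[H⁺] = 10^(−2.46) = 0.0035 M, and Q = [H⁺]^2 / ([Cu²⁺]·P(H₂)) = 3.94 × 10^-4.
E = E° − (0.0592/2) log Q = 0.34 − (0.0592/2)(-3.405) = 0.441 V.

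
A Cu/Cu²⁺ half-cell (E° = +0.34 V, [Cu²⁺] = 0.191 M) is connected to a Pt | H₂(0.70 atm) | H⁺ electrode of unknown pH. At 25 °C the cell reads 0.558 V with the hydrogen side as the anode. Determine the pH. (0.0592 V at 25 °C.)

E°_cell = 0.34 V and n = 2.
log Q = n(E° − E)/0.0592 = 2×(0.34 − 0.558)/0.0592 = -7.365.
With Q = [H⁺]^2 / ([Cu²⁺]·P(H₂)), solving for [H⁺] gives log[H⁺] = -4.119, so pH = 4.12.

pH = 4.12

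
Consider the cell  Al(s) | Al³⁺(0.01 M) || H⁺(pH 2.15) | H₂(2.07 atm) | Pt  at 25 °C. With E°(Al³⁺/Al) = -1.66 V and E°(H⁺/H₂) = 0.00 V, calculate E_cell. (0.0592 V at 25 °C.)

The hydrogen couple is the cathode, so E°_cell = 1.66 V; n = 6.
[H⁺] = 10^(−2.15) = 0.0071 M, and Q = [Al³⁺]^2·P(H₂)^3 / [H⁺]^6 = 7.05 × 10^9.
E = E° − (0.0592/6) log Q = 1.66 − (0.0592/6)(9.848) = 1.563 V.

1.56 V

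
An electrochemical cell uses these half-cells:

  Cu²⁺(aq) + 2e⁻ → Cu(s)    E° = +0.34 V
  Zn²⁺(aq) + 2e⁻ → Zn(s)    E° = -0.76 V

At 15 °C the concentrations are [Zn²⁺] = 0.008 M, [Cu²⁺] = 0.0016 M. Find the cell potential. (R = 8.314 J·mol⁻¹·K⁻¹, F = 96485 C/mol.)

1.08 V

The Cu²⁺/Cu couple has the higher reduction potential and acts as the cathode, so E°_cell = +0.34 − (-0.76) = 1.10 V.
Balancing electrons gives n = 2; the reaction quotient is Q = [Zn²⁺]/[Cu²⁺] = 5.00.
E = E° − (RT/nF) ln Q = 1.10 − (8.314×288)/(2×96485) × (1.609) = 1.100 − 0.020 = 1.080 V.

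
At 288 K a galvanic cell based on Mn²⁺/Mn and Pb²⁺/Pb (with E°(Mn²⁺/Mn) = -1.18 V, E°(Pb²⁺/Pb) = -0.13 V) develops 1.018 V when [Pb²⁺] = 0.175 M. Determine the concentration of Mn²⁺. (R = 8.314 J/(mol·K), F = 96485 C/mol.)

From the Nernst equation, ln Q = nF(E° − E)/RT = 2×96485×(1.05 − 1.018)/(8.314×288) = 2.579, so Q = 13.2.
With Q = [Mn²⁺]/[Pb²⁺] and the known concentrations, [Mn²⁺] in the numerator gives [Mn²⁺] = 2.3 M.

2.3 M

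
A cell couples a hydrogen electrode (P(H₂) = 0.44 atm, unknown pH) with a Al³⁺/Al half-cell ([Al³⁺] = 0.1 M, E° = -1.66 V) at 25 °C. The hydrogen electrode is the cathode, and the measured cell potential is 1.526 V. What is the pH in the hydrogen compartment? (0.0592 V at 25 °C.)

pH = 2.78

E°_cell = 1.66 V and n = 6.
log Q = n(E° − E)/0.0592 = 6×(1.66 − 1.526)/0.0592 = 13.581.
With Q = [Al³⁺]^2·P(H₂)^3 / [H⁺]^6, solving for [H⁺] gives log[H⁺] = -2.775, so pH = 2.78.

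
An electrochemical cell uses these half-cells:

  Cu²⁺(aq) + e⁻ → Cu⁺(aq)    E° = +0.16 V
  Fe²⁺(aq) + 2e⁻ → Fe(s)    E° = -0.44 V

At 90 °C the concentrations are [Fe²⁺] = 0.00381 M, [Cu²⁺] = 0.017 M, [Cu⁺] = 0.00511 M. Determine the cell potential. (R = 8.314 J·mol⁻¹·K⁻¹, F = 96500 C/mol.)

0.725 V

The Cu²⁺/Cu⁺ couple has the higher reduction potential and acts as the cathode, so E°_cell = +0.16 − (-0.44) = 0.60 V.
Balancing electrons gives n = 2; the reaction quotient is Q = [Fe²⁺]·[Cu⁺]^2/[Cu²⁺]^2 = 3.44 × 10^-4.
E = E° − (RT/nF) ln Q = 0.60 − (8.314×363)/(2×96500) × (-7.974) = 0.600 + 0.125 = 0.725 V.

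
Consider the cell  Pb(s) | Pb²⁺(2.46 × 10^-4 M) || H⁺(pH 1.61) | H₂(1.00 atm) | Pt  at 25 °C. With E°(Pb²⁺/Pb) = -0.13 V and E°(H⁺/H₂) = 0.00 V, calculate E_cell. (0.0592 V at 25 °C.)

The hydrogen couple is the cathode, so E°_cell = 0.13 V; n = 2.
[H⁺] = 10^(−1.61) = 0.025 M, and Q = [Pb²⁺]·P(H₂) / [H⁺]^2 = 0.408.
E = E° − (0.0592/2) log Q = 0.13 − (0.0592/2)(-0.389) = 0.142 V.

0.14 V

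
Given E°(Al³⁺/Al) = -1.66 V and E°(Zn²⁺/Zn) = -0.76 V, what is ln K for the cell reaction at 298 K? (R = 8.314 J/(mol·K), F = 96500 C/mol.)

ln K = 210.3

E°_cell = -0.76 − (-1.66) = 0.90 V, with n = 6 electrons transferred.
At equilibrium E = 0, so the Nernst equation gives ln K = nFE°/RT = (6)(96500)(0.90)/((8.314)(298)) = 210.33.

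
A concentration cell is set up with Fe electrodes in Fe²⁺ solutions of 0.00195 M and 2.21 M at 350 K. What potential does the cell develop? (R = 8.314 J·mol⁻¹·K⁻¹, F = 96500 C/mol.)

Both half-cells are Fe²⁺/Fe, so E°_cell = 0. The concentrated side is the cathode; the cell reaction moves Fe²⁺ from high to low concentration with n = 2.
Q = [Fe²⁺]_dilute/[Fe²⁺]_conc = 0.00195/2.21 = 8.82 × 10^-4.
E = 0 − (RT/nF) ln Q = −((8.314×350)/(2×96500))(-7.033) = 0.1060 V.

0.11 V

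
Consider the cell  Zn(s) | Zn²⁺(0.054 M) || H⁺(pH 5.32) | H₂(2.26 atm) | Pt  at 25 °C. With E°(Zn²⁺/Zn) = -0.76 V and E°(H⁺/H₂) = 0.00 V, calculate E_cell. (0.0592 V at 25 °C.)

The hydrogen couple is the cathode, so E°_cell = 0.76 V; n = 2.
[H⁺] = 10^(−5.32) = 4.8 × 10^-6 M, and Q = [Zn²⁺]·P(H₂) / [H⁺]^2 = 5.33 × 10^9.
E = E° − (0.0592/2) log Q = 0.76 − (0.0592/2)(9.727) = 0.472 V.

0.47 V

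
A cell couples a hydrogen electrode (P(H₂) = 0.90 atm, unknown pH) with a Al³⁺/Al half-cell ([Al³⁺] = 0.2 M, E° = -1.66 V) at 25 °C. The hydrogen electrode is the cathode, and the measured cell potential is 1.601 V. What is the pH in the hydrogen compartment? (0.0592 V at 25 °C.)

pH = 1.25

E°_cell = 1.66 V and n = 6.
log Q = n(E° − E)/0.0592 = 6×(1.66 − 1.601)/0.0592 = 5.980.
With Q = [Al³⁺]^2·P(H₂)^3 / [H⁺]^6, solving for [H⁺] gives log[H⁺] = -1.252, so pH = 1.25.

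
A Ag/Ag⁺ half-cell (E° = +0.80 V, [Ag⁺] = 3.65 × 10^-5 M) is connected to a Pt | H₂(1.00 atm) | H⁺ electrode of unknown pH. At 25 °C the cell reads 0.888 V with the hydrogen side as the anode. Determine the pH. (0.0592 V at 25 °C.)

E°_cell = 0.80 V and n = 2.
log Q = n(E° − E)/0.0592 = 2×(0.80 − 0.888)/0.0592 = -2.973.
With Q = [H⁺]^2 / ([Ag⁺]^2·P(H₂)), solving for [H⁺] gives log[H⁺] = -5.924, so pH = 5.92.

pH = 5.92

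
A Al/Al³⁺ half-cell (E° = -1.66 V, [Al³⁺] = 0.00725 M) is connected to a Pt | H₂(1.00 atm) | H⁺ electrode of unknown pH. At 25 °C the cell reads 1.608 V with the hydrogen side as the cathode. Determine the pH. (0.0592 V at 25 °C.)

E°_cell = 1.66 V and n = 6.
log Q = n(E° − E)/0.0592 = 6×(1.66 − 1.608)/0.0592 = 5.270.
With Q = [Al³⁺]^2·P(H₂)^3 / [H⁺]^6, solving for [H⁺] gives log[H⁺] = -1.592, so pH = 1.59.

pH = 1.59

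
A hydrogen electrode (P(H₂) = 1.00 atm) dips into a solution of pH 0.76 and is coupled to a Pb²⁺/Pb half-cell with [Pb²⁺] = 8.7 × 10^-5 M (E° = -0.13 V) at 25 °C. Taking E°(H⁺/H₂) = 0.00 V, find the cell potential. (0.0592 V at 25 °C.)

0.21 V

The hydrogen couple is the cathode, so E°_cell = 0.13 V; n = 2.
[H⁺] = 10^(−0.76) = 0.17 M, and Q = [Pb²⁺]·P(H₂) / [H⁺]^2 = 0.00288.
E = E° − (0.0592/2) log Q = 0.13 − (0.0592/2)(-2.540) = 0.205 V.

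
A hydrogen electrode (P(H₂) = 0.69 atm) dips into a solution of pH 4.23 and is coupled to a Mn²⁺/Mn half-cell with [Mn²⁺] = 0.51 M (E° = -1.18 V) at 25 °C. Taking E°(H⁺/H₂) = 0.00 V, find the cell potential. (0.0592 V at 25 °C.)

The hydrogen couple is the cathode, so E°_cell = 1.18 V; n = 2.
[H⁺] = 10^(−4.23) = 5.9 × 10^-5 M, and Q = [Mn²⁺]·P(H₂) / [H⁺]^2 = 1.01 × 10^8.
E = E° − (0.0592/2) log Q = 1.18 − (0.0592/2)(8.006) = 0.943 V.

0.94 V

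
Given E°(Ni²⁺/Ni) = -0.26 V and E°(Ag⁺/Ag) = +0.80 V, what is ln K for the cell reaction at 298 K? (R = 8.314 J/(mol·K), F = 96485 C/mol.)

ln K = 82.6

E°_cell = +0.80 − (-0.26) = 1.06 V, with n = 2 electrons transferred.
At equilibrium E = 0, so the Nernst equation gives ln K = nFE°/RT = (2)(96485)(1.06)/((8.314)(298)) = 82.56.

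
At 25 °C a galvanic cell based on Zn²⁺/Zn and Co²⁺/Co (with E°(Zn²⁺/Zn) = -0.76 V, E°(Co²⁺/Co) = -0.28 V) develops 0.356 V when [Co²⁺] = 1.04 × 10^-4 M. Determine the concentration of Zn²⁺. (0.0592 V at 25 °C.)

1.6 M

From the Nernst equation, log Q = n(E° − E)/0.0592 = 2(0.48 − 0.356)/0.0592 = 4.189, so Q = 1.55 × 10^4.
With Q = [Zn²⁺]/[Co²⁺] and the known concentrations, [Zn²⁺] in the numerator gives [Zn²⁺] = 1.6 M.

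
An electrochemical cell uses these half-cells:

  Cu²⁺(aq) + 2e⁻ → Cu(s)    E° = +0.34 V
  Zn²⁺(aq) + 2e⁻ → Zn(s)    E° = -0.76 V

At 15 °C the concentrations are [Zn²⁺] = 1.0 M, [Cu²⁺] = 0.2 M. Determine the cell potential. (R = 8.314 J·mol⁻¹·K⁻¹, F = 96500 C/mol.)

The Cu²⁺/Cu couple has the higher reduction potential and acts as the cathode, so E°_cell = +0.34 − (-0.76) = 1.10 V.
Balancing electrons gives n = 2; the reaction quotient is Q = [Zn²⁺]/[Cu²⁺] = 5.00.
E = E° − (RT/nF) ln Q = 1.10 − (8.314×288)/(2×96500) × (1.609) = 1.100 − 0.020 = 1.080 V.

1.08 V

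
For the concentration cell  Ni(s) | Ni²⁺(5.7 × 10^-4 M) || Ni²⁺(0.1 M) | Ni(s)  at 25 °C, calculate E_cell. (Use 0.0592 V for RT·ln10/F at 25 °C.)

Both half-cells are Ni²⁺/Ni, so E°_cell = 0. The concentrated side is the cathode; the cell reaction moves Ni²⁺ from high to low concentration with n = 2.
Q = [Ni²⁺]_dilute/[Ni²⁺]_conc = 5.7 × 10^-4/0.1 = 0.00570.
E = 0 − (0.0592/2) log Q = −(0.0592/2)(-2.244) = 0.0664 V.

0.066 V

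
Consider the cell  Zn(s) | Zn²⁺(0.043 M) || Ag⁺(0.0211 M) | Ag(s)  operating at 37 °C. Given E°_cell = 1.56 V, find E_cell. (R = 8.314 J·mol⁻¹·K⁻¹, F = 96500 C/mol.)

Balancing electrons gives n = 2; the reaction quotient is Q = [Zn²⁺]/[Ag⁺]^2 = 96.6.
E = E° − (RT/nF) ln Q = 1.56 − (8.314×310)/(2×96500) × (4.570) = 1.560 − 0.061 = 1.499 V.

1.50 V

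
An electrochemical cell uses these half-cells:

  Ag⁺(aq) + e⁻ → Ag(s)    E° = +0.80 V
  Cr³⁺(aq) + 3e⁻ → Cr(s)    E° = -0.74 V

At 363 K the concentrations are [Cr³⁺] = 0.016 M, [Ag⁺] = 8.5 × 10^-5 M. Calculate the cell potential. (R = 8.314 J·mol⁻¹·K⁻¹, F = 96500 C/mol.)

The Ag⁺/Ag couple has the higher reduction potential and acts as the cathode, so E°_cell = +0.80 − (-0.74) = 1.54 V.
Balancing electrons gives n = 3; the reaction quotient is Q = [Cr³⁺]/[Ag⁺]^3 = 2.61 × 10^10.
E = E° − (RT/nF) ln Q = 1.54 − (8.314×363)/(3×96500) × (23.983) = 1.540 − 0.250 = 1.290 V.

1.29 V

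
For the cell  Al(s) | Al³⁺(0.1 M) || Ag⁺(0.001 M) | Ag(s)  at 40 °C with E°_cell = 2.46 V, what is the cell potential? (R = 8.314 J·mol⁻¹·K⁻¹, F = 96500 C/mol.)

Balancing electrons gives n = 3; the reaction quotient is Q = [Al³⁺]/[Ag⁺]^3 = 1 × 10^8.
E = E° − (RT/nF) ln Q = 2.46 − (8.314×313)/(3×96500) × (18.421) = 2.460 − 0.166 = 2.294 V.

2.29 V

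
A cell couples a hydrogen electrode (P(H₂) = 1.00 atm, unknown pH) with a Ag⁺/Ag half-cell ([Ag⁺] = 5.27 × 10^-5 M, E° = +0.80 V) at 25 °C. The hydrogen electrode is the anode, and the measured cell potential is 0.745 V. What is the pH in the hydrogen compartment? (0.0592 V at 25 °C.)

pH = 3.35

E°_cell = 0.80 V and n = 2.
log Q = n(E° − E)/0.0592 = 2×(0.80 − 0.745)/0.0592 = 1.858.
With Q = [H⁺]^2 / ([Ag⁺]^2·P(H₂)), solving for [H⁺] gives log[H⁺] = -3.349, so pH = 3.35.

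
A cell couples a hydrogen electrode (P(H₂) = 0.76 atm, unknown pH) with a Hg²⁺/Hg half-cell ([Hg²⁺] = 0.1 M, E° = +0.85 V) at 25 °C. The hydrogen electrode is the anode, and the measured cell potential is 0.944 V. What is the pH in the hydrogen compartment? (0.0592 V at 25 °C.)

pH = 2.15

E°_cell = 0.85 V and n = 2.
log Q = n(E° − E)/0.0592 = 2×(0.85 − 0.944)/0.0592 = -3.176.
With Q = [H⁺]^2 / ([Hg²⁺]·P(H₂)), solving for [H⁺] gives log[H⁺] = -2.147, so pH = 2.15.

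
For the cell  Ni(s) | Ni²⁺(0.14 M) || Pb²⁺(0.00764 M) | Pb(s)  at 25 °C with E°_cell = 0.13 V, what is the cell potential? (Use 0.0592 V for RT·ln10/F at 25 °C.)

0.093 V

Balancing electrons gives n = 2; the reaction quotient is Q = [Ni²⁺]/[Pb²⁺] = 18.3.
At 25 °C, E = E° − (0.0592/n) log Q = 0.13 − (0.0592/2)(1.263) = 0.130 − 0.037 = 0.093 V.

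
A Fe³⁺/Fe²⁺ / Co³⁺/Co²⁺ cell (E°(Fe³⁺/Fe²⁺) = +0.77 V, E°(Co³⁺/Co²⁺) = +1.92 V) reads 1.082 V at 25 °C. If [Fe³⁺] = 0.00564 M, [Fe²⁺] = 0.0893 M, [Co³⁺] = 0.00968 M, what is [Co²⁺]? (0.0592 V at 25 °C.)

2.2 M

From the Nernst equation, log Q = n(E° − E)/0.0592 = 1(1.15 − 1.082)/0.0592 = 1.149, so Q = 14.1.
With Q = [Fe³⁺]·[Co²⁺]/([Fe²⁺]·[Co³⁺]) and the known concentrations, [Co²⁺] in the numerator gives [Co²⁺] = 2.2 M.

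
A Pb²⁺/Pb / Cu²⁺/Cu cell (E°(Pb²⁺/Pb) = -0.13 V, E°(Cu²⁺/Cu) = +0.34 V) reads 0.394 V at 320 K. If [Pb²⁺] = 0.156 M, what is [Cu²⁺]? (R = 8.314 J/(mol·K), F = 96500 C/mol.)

From the Nernst equation, ln Q = nF(E° − E)/RT = 2×96500×(0.47 − 0.394)/(8.314×320) = 5.513, so Q = 248.
With Q = [Pb²⁺]/[Cu²⁺] and the known concentrations, [Cu²⁺] in the denominator gives [Cu²⁺] = 6.3 × 10^-4 M.

6.3 × 10^-4 M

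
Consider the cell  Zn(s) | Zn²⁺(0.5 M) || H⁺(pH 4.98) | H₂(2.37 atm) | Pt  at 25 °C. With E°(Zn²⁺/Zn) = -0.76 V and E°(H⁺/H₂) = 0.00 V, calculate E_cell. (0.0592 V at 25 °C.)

The hydrogen couple is the cathode, so E°_cell = 0.76 V; n = 2.
[H⁺] = 10^(−4.98) = 1 × 10^-5 M, and Q = [Zn²⁺]·P(H₂) / [H⁺]^2 = 1.08 × 10^10.
E = E° − (0.0592/2) log Q = 0.76 − (0.0592/2)(10.034) = 0.463 V.

0.46 V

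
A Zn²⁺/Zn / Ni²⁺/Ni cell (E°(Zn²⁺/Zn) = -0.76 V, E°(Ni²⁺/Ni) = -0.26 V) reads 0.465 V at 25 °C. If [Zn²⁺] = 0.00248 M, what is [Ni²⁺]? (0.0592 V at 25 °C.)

From the Nernst equation, log Q = n(E° − E)/0.0592 = 2(0.50 − 0.465)/0.0592 = 1.182, so Q = 15.2.
With Q = [Zn²⁺]/[Ni²⁺] and the known concentrations, [Ni²⁺] in the denominator gives [Ni²⁺] = 1.6 × 10^-4 M.

1.6 × 10^-4 M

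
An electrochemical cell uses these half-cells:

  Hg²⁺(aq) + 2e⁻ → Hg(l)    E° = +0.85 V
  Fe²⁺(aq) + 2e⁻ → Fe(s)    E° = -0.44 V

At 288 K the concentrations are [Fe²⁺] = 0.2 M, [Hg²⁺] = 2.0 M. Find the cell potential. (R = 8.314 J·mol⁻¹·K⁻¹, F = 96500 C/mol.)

The Hg²⁺/Hg couple has the higher reduction potential and acts as the cathode, so E°_cell = +0.85 − (-0.44) = 1.29 V.
Balancing electrons gives n = 2; the reaction quotient is Q = [Fe²⁺]/[Hg²⁺] = 0.100.
E = E° − (RT/nF) ln Q = 1.29 − (8.314×288)/(2×96500) × (-2.303) = 1.290 + 0.029 = 1.319 V.

1.32 V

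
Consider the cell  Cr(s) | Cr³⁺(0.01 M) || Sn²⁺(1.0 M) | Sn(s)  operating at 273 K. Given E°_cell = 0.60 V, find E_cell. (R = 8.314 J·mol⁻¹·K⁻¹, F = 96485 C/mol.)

0.636 V

Balancing electrons gives n = 6; the reaction quotient is Q = [Cr³⁺]^2/[Sn²⁺]^3 = 1 × 10^-4.
E = E° − (RT/nF) ln Q = 0.60 − (8.314×273)/(6×96485) × (-9.210) = 0.600 + 0.036 = 0.636 V.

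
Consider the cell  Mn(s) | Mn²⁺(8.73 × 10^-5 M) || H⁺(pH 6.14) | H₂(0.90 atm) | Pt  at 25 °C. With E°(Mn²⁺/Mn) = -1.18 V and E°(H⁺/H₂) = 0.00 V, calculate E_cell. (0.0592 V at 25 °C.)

The hydrogen couple is the cathode, so E°_cell = 1.18 V; n = 2.
[H⁺] = 10^(−6.14) = 7.2 × 10^-7 M, and Q = [Mn²⁺]·P(H₂) / [H⁺]^2 = 1.5 × 10^8.
E = E° − (0.0592/2) log Q = 1.18 − (0.0592/2)(8.175) = 0.938 V.

0.94 V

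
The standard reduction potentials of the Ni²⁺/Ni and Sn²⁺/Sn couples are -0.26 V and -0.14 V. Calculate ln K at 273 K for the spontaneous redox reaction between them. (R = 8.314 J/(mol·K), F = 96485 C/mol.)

E°_cell = -0.14 − (-0.26) = 0.12 V, with n = 2 electrons transferred.
At equilibrium E = 0, so the Nernst equation gives ln K = nFE°/RT = (2)(96485)(0.12)/((8.314)(273)) = 10.20.

ln K = 10.2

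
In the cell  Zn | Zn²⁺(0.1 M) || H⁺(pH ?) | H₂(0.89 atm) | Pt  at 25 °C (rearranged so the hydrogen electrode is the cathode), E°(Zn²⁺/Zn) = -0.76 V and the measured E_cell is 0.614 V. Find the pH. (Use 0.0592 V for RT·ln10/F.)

E°_cell = 0.76 V and n = 2.
log Q = n(E° − E)/0.0592 = 2×(0.76 − 0.614)/0.0592 = 4.932.
With Q = [Zn²⁺]·P(H₂) / [H⁺]^2, solving for [H⁺] gives log[H⁺] = -2.992, so pH = 2.99.

pH = 2.99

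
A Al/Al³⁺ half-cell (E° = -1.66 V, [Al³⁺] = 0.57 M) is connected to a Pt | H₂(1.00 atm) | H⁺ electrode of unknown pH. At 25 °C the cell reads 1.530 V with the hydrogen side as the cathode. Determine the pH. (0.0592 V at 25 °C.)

pH = 2.28

E°_cell = 1.66 V and n = 6.
log Q = n(E° − E)/0.0592 = 6×(1.66 − 1.530)/0.0592 = 13.176.
With Q = [Al³⁺]^2·P(H₂)^3 / [H⁺]^6, solving for [H⁺] gives log[H⁺] = -2.277, so pH = 2.28.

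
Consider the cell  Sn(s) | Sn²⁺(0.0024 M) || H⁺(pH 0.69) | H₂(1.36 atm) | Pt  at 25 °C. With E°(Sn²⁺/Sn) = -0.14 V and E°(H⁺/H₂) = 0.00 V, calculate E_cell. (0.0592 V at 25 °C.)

0.17 V

The hydrogen couple is the cathode, so E°_cell = 0.14 V; n = 2.
[H⁺] = 10^(−0.69) = 0.20 M, and Q = [Sn²⁺]·P(H₂) / [H⁺]^2 = 0.0783.
E = E° − (0.0592/2) log Q = 0.14 − (0.0592/2)(-1.106) = 0.173 V.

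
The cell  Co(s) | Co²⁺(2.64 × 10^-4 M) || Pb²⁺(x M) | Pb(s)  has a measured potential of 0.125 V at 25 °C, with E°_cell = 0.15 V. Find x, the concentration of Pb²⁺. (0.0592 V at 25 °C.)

From the Nernst equation, log Q = n(E° − E)/0.0592 = 2(0.15 − 0.125)/0.0592 = 0.845, so Q = 6.99.
With Q = [Co²⁺]/[Pb²⁺] and the known concentrations, [Pb²⁺] in the denominator gives [Pb²⁺] = 3.8 × 10^-5 M.

3.8 × 10^-5 M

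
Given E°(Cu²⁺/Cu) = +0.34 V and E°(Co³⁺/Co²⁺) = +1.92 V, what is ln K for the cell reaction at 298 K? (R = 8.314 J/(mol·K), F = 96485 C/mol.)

E°_cell = +1.92 − (+0.34) = 1.58 V, with n = 2 electrons transferred.
At equilibrium E = 0, so the Nernst equation gives ln K = nFE°/RT = (2)(96485)(1.58)/((8.314)(298)) = 123.06.

ln K = 123.1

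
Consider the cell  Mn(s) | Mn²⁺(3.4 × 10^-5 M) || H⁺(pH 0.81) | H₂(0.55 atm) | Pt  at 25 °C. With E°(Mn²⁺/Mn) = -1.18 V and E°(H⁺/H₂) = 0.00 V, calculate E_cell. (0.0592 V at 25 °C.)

The hydrogen couple is the cathode, so E°_cell = 1.18 V; n = 2.
[H⁺] = 10^(−0.81) = 0.15 M, and Q = [Mn²⁺]·P(H₂) / [H⁺]^2 = 7.8 × 10^-4.
E = E° − (0.0592/2) log Q = 1.18 − (0.0592/2)(-3.108) = 1.272 V.

1.27 V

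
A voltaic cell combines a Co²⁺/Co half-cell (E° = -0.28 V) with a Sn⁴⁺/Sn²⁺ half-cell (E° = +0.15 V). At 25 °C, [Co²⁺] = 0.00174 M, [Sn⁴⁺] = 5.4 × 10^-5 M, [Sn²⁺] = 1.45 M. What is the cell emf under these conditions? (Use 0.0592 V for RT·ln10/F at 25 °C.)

The Sn⁴⁺/Sn²⁺ couple has the higher reduction potential and acts as the cathode, so E°_cell = +0.15 − (-0.28) = 0.43 V.
Balancing electrons gives n = 2; the reaction quotient is Q = [Co²⁺]·[Sn²⁺]/[Sn⁴⁺] = 46.7.
At 25 °C, E = E° − (0.0592/n) log Q = 0.43 − (0.0592/2)(1.670) = 0.430 − 0.049 = 0.381 V.

0.381 V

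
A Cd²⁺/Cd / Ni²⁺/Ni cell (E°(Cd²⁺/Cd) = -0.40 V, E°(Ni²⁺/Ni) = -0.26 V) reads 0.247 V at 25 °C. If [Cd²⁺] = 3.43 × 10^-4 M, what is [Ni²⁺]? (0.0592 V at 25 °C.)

1.4 M

From the Nernst equation, log Q = n(E° − E)/0.0592 = 2(0.14 − 0.247)/0.0592 = -3.615, so Q = 2.43 × 10^-4.
With Q = [Cd²⁺]/[Ni²⁺] and the known concentrations, [Ni²⁺] in the denominator gives [Ni²⁺] = 1.4 M.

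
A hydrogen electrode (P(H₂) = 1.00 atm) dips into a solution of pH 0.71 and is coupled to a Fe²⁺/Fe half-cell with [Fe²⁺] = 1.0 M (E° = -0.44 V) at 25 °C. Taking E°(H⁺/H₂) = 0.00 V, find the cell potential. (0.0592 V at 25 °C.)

0.40 V

The hydrogen couple is the cathode, so E°_cell = 0.44 V; n = 2.
[H⁺] = 10^(−0.71) = 0.19 M, and Q = [Fe²⁺]·P(H₂) / [H⁺]^2 = 26.3.
E = E° − (0.0592/2) log Q = 0.44 − (0.0592/2)(1.420) = 0.398 V.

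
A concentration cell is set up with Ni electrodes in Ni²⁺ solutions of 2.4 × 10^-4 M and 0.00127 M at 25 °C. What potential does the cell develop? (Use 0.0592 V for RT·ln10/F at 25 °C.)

Both half-cells are Ni²⁺/Ni, so E°_cell = 0. The concentrated side is the cathode; the cell reaction moves Ni²⁺ from high to low concentration with n = 2.
Q = [Ni²⁺]_dilute/[Ni²⁺]_conc = 2.4 × 10^-4/0.00127 = 0.189.
E = 0 − (0.0592/2) log Q = −(0.0592/2)(-0.724) = 0.0214 V.

0.021 V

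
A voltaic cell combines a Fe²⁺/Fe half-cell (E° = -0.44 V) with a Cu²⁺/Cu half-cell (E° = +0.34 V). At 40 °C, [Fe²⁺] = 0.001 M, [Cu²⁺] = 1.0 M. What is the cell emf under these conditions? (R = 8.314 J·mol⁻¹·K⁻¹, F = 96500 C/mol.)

The Cu²⁺/Cu couple has the higher reduction potential and acts as the cathode, so E°_cell = +0.34 − (-0.44) = 0.78 V.
Balancing electrons gives n = 2; the reaction quotient is Q = [Fe²⁺]/[Cu²⁺] = 0.00100.
E = E° − (RT/nF) ln Q = 0.78 − (8.314×313)/(2×96500) × (-6.908) = 0.780 + 0.093 = 0.873 V.

0.873 V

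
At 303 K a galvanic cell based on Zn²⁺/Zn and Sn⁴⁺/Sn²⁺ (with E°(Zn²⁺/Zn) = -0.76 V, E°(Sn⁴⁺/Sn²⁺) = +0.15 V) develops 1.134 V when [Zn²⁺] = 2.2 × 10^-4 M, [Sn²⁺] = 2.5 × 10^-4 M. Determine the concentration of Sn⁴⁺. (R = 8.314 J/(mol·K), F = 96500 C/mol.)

1.6 M

From the Nernst equation, ln Q = nF(E° − E)/RT = 2×96500×(0.91 − 1.134)/(8.314×303) = -17.161, so Q = 3.52 × 10^-8.
With Q = [Zn²⁺]·[Sn²⁺]/[Sn⁴⁺] and the known concentrations, [Sn⁴⁺] in the denominator gives [Sn⁴⁺] = 1.6 M.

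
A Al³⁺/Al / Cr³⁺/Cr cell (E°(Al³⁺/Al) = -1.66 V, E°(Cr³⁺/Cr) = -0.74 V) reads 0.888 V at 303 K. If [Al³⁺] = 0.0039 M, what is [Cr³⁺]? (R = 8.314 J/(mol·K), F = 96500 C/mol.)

From the Nernst equation, ln Q = nF(E° − E)/RT = 3×96500×(0.92 − 0.888)/(8.314×303) = 3.677, so Q = 39.5.
With Q = [Al³⁺]/[Cr³⁺] and the known concentrations, [Cr³⁺] in the denominator gives [Cr³⁺] = 9.9 × 10^-5 M.

9.9 × 10^-5 M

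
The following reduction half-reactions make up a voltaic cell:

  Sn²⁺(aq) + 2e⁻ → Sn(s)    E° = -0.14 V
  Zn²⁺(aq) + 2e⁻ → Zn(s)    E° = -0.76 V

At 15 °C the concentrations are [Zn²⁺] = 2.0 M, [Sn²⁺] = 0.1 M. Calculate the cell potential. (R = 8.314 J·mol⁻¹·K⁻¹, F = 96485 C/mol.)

0.583 V

The Sn²⁺/Sn couple has the higher reduction potential and acts as the cathode, so E°_cell = -0.14 − (-0.76) = 0.62 V.
Balancing electrons gives n = 2; the reaction quotient is Q = [Zn²⁺]/[Sn²⁺] = 20.0.
E = E° − (RT/nF) ln Q = 0.62 − (8.314×288)/(2×96485) × (2.996) = 0.620 − 0.037 = 0.583 V.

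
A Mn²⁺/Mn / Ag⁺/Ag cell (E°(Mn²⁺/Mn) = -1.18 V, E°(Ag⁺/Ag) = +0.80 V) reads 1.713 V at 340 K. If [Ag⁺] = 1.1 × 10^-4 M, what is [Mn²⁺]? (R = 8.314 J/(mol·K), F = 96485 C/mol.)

From the Nernst equation, ln Q = nF(E° − E)/RT = 2×96485×(1.98 − 1.713)/(8.314×340) = 18.227, so Q = 8.24 × 10^7.
With Q = [Mn²⁺]/[Ag⁺]^2 and the known concentrations, [Mn²⁺] in the numerator gives [Mn²⁺] = 1.0 M.

1.0 M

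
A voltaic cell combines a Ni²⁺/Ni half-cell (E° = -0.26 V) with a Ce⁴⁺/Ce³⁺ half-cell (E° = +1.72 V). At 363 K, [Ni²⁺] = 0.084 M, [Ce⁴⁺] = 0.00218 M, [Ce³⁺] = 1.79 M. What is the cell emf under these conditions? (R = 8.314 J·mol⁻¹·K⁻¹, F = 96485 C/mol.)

1.81 V

The Ce⁴⁺/Ce³⁺ couple has the higher reduction potential and acts as the cathode, so E°_cell = +1.72 − (-0.26) = 1.98 V.
Balancing electrons gives n = 2; the reaction quotient is Q = [Ni²⁺]·[Ce³⁺]^2/[Ce⁴⁺]^2 = 5.66 × 10^4.
E = E° − (RT/nF) ln Q = 1.98 − (8.314×363)/(2×96485) × (10.944) = 1.980 − 0.171 = 1.809 V.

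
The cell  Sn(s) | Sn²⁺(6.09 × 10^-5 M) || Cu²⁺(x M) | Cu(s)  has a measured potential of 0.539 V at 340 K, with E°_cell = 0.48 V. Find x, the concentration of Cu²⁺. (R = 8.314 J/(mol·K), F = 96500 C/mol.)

From the Nernst equation, ln Q = nF(E° − E)/RT = 2×96500×(0.48 − 0.539)/(8.314×340) = -4.028, so Q = 0.0178.
With Q = [Sn²⁺]/[Cu²⁺] and the known concentrations, [Cu²⁺] in the denominator gives [Cu²⁺] = 0.0034 M.

0.0034 M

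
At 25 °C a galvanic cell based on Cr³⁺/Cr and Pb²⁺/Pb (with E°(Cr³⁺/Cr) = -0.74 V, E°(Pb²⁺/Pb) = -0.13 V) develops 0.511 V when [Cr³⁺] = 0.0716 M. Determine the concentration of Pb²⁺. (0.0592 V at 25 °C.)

7.8 × 10^-5 M

From the Nernst equation, log Q = n(E° − E)/0.0592 = 6(0.61 − 0.511)/0.0592 = 10.034, so Q = 1.08 × 10^10.
With Q = [Cr³⁺]^2/[Pb²⁺]^3 and the known concentrations, [Pb²⁺]^3 in the denominator gives [Pb²⁺] = 7.8 × 10^-5 M.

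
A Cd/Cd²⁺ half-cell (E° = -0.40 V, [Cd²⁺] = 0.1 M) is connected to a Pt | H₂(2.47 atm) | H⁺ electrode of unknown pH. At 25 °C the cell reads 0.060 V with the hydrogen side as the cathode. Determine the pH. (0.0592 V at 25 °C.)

pH = 6.05

E°_cell = 0.40 V and n = 2.
log Q = n(E° − E)/0.0592 = 2×(0.40 − 0.060)/0.0592 = 11.486.
With Q = [Cd²⁺]·P(H₂) / [H⁺]^2, solving for [H⁺] gives log[H⁺] = -6.047, so pH = 6.05.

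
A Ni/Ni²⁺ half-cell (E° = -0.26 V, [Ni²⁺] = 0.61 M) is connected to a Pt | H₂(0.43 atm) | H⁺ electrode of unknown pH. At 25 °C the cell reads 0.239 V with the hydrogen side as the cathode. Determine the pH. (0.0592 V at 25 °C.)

pH = 0.65

E°_cell = 0.26 V and n = 2.
log Q = n(E° − E)/0.0592 = 2×(0.26 − 0.239)/0.0592 = 0.709.
With Q = [Ni²⁺]·P(H₂) / [H⁺]^2, solving for [H⁺] gives log[H⁺] = -0.645, so pH = 0.65.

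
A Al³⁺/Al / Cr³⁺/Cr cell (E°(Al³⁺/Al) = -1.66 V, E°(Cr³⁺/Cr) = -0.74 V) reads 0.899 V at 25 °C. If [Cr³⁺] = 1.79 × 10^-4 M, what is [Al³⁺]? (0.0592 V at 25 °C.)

From the Nernst equation, log Q = n(E° − E)/0.0592 = 3(0.92 − 0.899)/0.0592 = 1.064, so Q = 11.6.
With Q = [Al³⁺]/[Cr³⁺] and the known concentrations, [Al³⁺] in the numerator gives [Al³⁺] = 0.0021 M.

0.0021 M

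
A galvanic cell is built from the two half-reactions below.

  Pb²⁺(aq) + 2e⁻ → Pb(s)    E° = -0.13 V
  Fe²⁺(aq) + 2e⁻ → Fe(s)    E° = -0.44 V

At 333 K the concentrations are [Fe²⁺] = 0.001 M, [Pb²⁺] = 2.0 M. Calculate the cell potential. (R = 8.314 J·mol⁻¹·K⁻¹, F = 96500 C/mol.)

The Pb²⁺/Pb couple has the higher reduction potential and acts as the cathode, so E°_cell = -0.13 − (-0.44) = 0.31 V.
Balancing electrons gives n = 2; the reaction quotient is Q = [Fe²⁺]/[Pb²⁺] = 5 × 10^-4.
E = E° − (RT/nF) ln Q = 0.31 − (8.314×333)/(2×96500) × (-7.601) = 0.310 + 0.109 = 0.419 V.

0.419 V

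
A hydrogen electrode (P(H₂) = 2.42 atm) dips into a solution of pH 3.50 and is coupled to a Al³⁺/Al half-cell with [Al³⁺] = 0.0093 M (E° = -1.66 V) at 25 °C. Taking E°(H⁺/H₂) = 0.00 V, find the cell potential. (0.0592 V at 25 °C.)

The hydrogen couple is the cathode, so E°_cell = 1.66 V; n = 6.
[H⁺] = 10^(−3.50) = 3.2 × 10^-4 M, and Q = [Al³⁺]^2·P(H₂)^3 / [H⁺]^6 = 1.23 × 10^18.
E = E° − (0.0592/6) log Q = 1.66 − (0.0592/6)(18.088) = 1.482 V.

1.48 V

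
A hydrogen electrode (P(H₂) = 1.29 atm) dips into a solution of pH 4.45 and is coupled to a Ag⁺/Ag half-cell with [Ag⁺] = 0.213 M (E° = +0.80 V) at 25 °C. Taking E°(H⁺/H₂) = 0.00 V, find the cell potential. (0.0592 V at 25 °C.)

1.03 V

The Ag⁺/Ag couple is the cathode, so E°_cell = 0.80 V; n = 2.
[H⁺] = 10^(−4.45) = 3.5 × 10^-5 M, and Q = [H⁺]^2 / ([Ag⁺]^2·P(H₂)) = 2.15 × 10^-8.
E = E° − (0.0592/2) log Q = 0.80 − (0.0592/2)(-7.667) = 1.027 V.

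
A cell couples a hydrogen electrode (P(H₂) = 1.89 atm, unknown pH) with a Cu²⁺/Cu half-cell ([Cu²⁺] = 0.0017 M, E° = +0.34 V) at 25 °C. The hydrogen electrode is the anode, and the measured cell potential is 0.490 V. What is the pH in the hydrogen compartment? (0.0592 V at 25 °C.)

pH = 3.78

E°_cell = 0.34 V and n = 2.
log Q = n(E° − E)/0.0592 = 2×(0.34 − 0.490)/0.0592 = -5.068.
With Q = [H⁺]^2 / ([Cu²⁺]·P(H₂)), solving for [H⁺] gives log[H⁺] = -3.780, so pH = 3.78.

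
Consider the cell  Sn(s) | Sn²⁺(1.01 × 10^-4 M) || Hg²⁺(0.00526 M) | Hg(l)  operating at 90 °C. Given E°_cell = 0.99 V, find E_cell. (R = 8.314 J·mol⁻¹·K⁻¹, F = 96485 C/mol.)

Balancing electrons gives n = 2; the reaction quotient is Q = [Sn²⁺]/[Hg²⁺] = 0.0192.
E = E° − (RT/nF) ln Q = 0.99 − (8.314×363)/(2×96485) × (-3.953) = 0.990 + 0.062 = 1.052 V.

1.05 V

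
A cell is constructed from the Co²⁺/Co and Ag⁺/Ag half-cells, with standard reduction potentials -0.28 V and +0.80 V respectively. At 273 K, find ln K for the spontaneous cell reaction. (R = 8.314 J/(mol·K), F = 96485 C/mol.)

E°_cell = +0.80 − (-0.28) = 1.08 V, with n = 2 electrons transferred.
At equilibrium E = 0, so the Nernst equation gives ln K = nFE°/RT = (2)(96485)(1.08)/((8.314)(273)) = 91.82.

ln K = 91.8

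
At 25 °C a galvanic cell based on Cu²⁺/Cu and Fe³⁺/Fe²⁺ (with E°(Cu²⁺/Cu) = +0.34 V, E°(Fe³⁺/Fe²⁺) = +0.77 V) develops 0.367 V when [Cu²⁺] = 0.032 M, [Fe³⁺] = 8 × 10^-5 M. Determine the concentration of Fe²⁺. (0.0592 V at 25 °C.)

0.0052 M

From the Nernst equation, log Q = n(E° − E)/0.0592 = 2(0.43 − 0.367)/0.0592 = 2.128, so Q = 134.
With Q = [Cu²⁺]·[Fe²⁺]^2/[Fe³⁺]^2 and the known concentrations, [Fe²⁺]^2 in the numerator gives [Fe²⁺] = 0.0052 M.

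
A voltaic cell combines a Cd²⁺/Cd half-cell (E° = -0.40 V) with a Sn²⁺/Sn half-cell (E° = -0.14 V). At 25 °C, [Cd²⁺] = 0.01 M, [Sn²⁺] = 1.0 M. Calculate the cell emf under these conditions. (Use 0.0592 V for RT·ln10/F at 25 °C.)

0.319 V

The Sn²⁺/Sn couple has the higher reduction potential and acts as the cathode, so E°_cell = -0.14 − (-0.40) = 0.26 V.
Balancing electrons gives n = 2; the reaction quotient is Q = [Cd²⁺]/[Sn²⁺] = 0.0100.
At 25 °C, E = E° − (0.0592/n) log Q = 0.26 − (0.0592/2)(-2.000) = 0.260 + 0.059 = 0.319 V.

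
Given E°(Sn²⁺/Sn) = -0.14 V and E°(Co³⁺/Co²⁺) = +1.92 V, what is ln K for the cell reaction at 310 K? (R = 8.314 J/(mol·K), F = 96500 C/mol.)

E°_cell = +1.92 − (-0.14) = 2.06 V, with n = 2 electrons transferred.
At equilibrium E = 0, so the Nernst equation gives ln K = nFE°/RT = (2)(96500)(2.06)/((8.314)(310)) = 154.26.

ln K = 154.3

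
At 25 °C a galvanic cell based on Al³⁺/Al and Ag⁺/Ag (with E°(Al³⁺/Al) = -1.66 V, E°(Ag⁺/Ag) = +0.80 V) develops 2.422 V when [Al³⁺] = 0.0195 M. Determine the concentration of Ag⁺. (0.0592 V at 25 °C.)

0.061 M

From the Nernst equation, log Q = n(E° − E)/0.0592 = 3(2.46 − 2.422)/0.0592 = 1.926, so Q = 84.3.
With Q = [Al³⁺]/[Ag⁺]^3 and the known concentrations, [Ag⁺]^3 in the denominator gives [Ag⁺] = 0.061 M.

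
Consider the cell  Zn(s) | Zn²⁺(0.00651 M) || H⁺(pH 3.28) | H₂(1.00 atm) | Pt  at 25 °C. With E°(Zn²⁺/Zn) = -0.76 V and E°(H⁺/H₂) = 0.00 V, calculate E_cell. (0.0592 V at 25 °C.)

The hydrogen couple is the cathode, so E°_cell = 0.76 V; n = 2.
[H⁺] = 10^(−3.28) = 5.2 × 10^-4 M, and Q = [Zn²⁺]·P(H₂) / [H⁺]^2 = 2.36 × 10^4.
E = E° − (0.0592/2) log Q = 0.76 − (0.0592/2)(4.374) = 0.631 V.

0.63 V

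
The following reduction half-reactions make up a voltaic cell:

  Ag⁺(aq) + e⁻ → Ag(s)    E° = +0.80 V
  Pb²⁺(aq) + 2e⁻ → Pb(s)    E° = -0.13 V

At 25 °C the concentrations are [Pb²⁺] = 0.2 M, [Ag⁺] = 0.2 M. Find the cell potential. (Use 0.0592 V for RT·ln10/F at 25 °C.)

0.909 V

The Ag⁺/Ag couple has the higher reduction potential and acts as the cathode, so E°_cell = +0.80 − (-0.13) = 0.93 V.
Balancing electrons gives n = 2; the reaction quotient is Q = [Pb²⁺]/[Ag⁺]^2 = 5.00.
At 25 °C, E = E° − (0.0592/n) log Q = 0.93 − (0.0592/2)(0.699) = 0.930 − 0.021 = 0.909 V.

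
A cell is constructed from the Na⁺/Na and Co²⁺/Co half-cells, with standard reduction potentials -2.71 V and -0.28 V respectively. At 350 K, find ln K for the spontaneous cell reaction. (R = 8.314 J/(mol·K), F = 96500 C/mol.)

ln K = 161.2

E°_cell = -0.28 − (-2.71) = 2.43 V, with n = 2 electrons transferred.
At equilibrium E = 0, so the Nernst equation gives ln K = nFE°/RT = (2)(96500)(2.43)/((8.314)(350)) = 161.17.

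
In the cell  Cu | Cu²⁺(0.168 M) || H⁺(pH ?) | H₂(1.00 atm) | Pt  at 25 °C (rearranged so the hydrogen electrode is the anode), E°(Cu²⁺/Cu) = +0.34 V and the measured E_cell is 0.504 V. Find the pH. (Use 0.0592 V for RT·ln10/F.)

pH = 3.16

E°_cell = 0.34 V and n = 2.
log Q = n(E° − E)/0.0592 = 2×(0.34 − 0.504)/0.0592 = -5.541.
With Q = [H⁺]^2 / ([Cu²⁺]·P(H₂)), solving for [H⁺] gives log[H⁺] = -3.158, so pH = 3.16.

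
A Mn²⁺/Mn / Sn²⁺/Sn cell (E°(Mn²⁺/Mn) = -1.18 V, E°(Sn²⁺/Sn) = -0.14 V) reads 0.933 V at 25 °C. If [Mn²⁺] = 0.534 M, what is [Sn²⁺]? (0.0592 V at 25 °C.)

From the Nernst equation, log Q = n(E° − E)/0.0592 = 2(1.04 − 0.933)/0.0592 = 3.615, so Q = 4120.
With Q = [Mn²⁺]/[Sn²⁺] and the known concentrations, [Sn²⁺] in the denominator gives [Sn²⁺] = 1.3 × 10^-4 M.

1.3 × 10^-4 M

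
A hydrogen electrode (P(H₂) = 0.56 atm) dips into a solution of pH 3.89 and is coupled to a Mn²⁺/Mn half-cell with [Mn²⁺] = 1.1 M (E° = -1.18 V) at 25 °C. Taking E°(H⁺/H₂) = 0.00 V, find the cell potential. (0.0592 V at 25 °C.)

The hydrogen couple is the cathode, so E°_cell = 1.18 V; n = 2.
[H⁺] = 10^(−3.89) = 1.3 × 10^-4 M, and Q = [Mn²⁺]·P(H₂) / [H⁺]^2 = 3.71 × 10^7.
E = E° − (0.0592/2) log Q = 1.18 − (0.0592/2)(7.570) = 0.956 V.

0.96 V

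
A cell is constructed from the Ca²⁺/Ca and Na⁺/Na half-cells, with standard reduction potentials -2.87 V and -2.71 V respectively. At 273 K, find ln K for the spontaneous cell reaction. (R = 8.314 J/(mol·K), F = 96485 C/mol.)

ln K = 13.6

E°_cell = -2.71 − (-2.87) = 0.16 V, with n = 2 electrons transferred.
At equilibrium E = 0, so the Nernst equation gives ln K = nFE°/RT = (2)(96485)(0.16)/((8.314)(273)) = 13.60.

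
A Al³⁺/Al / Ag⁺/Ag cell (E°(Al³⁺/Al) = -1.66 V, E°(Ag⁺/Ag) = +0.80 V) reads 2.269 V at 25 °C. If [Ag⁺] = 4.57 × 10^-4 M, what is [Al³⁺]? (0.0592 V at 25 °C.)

From the Nernst equation, log Q = n(E° − E)/0.0592 = 3(2.46 − 2.269)/0.0592 = 9.679, so Q = 4.78 × 10^9.
With Q = [Al³⁺]/[Ag⁺]^3 and the known concentrations, [Al³⁺] in the numerator gives [Al³⁺] = 0.46 M.

0.46 M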